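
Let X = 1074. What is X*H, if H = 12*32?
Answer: 412416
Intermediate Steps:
H = 384
X*H = 1074*384 = 412416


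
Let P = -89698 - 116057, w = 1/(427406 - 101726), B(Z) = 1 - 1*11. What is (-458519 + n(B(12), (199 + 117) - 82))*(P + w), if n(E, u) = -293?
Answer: 7686281110230497/81420 ≈ 9.4403e+10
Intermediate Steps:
B(Z) = -10 (B(Z) = 1 - 11 = -10)
w = 1/325680 ≈ 3.0705e-6
P = -205755
(-458519 + n(B(12), (199 + 117) - 82))*(P + w) = (-458519 - 293)*(-205755 + 1/325680) = -458812*(-67010288399/325680) = 7686281110230497/81420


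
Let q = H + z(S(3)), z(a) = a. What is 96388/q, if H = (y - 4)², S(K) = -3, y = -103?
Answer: 48194/5723 ≈ 8.4211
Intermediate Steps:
H = 11449 (H = (-103 - 4)² = (-107)² = 11449)
q = 11446 (q = 11449 - 3 = 11446)
96388/q = 96388/11446 = 96388*(1/11446) = 48194/5723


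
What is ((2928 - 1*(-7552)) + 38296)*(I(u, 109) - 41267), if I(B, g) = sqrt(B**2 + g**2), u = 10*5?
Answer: -2012839192 + 48776*sqrt(14381) ≈ -2.0070e+9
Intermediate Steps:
u = 50
((2928 - 1*(-7552)) + 38296)*(I(u, 109) - 41267) = ((2928 - 1*(-7552)) + 38296)*(sqrt(50**2 + 109**2) - 41267) = ((2928 + 7552) + 38296)*(sqrt(2500 + 11881) - 41267) = (10480 + 38296)*(sqrt(14381) - 41267) = 48776*(-41267 + sqrt(14381)) = -2012839192 + 48776*sqrt(14381)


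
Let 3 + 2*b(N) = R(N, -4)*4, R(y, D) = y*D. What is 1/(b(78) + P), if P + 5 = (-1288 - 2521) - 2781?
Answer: -2/14441 ≈ -0.00013849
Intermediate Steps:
R(y, D) = D*y
b(N) = -3/2 - 8*N (b(N) = -3/2 + (-4*N*4)/2 = -3/2 + (-16*N)/2 = -3/2 - 8*N)
P = -6595 (P = -5 + ((-1288 - 2521) - 2781) = -5 + (-3809 - 2781) = -5 - 6590 = -6595)
1/(b(78) + P) = 1/((-3/2 - 8*78) - 6595) = 1/((-3/2 - 624) - 6595) = 1/(-1251/2 - 6595) = 1/(-14441/2) = -2/14441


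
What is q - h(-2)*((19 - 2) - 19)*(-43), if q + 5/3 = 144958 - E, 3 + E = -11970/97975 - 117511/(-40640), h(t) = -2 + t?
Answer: 69425260424069/477804480 ≈ 1.4530e+5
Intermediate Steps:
E = -36737303/159268160 (E = -3 + (-11970/97975 - 117511/(-40640)) = -3 + (-11970*1/97975 - 117511*(-1/40640)) = -3 + (-2394/19595 + 117511/40640) = -3 + 441067177/159268160 = -36737303/159268160 ≈ -0.23066)
q = 69260895682949/477804480 (q = -5/3 + (144958 - 1*(-36737303/159268160)) = -5/3 + (144958 + 36737303/159268160) = -5/3 + 23087230674583/159268160 = 69260895682949/477804480 ≈ 1.4496e+5)
q - h(-2)*((19 - 2) - 19)*(-43) = 69260895682949/477804480 - (-2 - 2)*((19 - 2) - 19)*(-43) = 69260895682949/477804480 - (-4*(17 - 19))*(-43) = 69260895682949/477804480 - (-4*(-2))*(-43) = 69260895682949/477804480 - 8*(-43) = 69260895682949/477804480 - 1*(-344) = 69260895682949/477804480 + 344 = 69425260424069/477804480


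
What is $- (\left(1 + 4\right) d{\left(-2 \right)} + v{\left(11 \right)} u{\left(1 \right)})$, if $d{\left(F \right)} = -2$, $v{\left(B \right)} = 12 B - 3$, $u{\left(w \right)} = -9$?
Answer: $1171$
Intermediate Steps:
$v{\left(B \right)} = -3 + 12 B$
$- (\left(1 + 4\right) d{\left(-2 \right)} + v{\left(11 \right)} u{\left(1 \right)}) = - (\left(1 + 4\right) \left(-2\right) + \left(-3 + 12 \cdot 11\right) \left(-9\right)) = - (5 \left(-2\right) + \left(-3 + 132\right) \left(-9\right)) = - (-10 + 129 \left(-9\right)) = - (-10 - 1161) = \left(-1\right) \left(-1171\right) = 1171$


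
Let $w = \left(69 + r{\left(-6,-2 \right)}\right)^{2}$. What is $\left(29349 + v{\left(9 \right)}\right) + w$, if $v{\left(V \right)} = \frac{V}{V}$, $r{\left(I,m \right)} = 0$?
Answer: $34111$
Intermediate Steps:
$v{\left(V \right)} = 1$
$w = 4761$ ($w = \left(69 + 0\right)^{2} = 69^{2} = 4761$)
$\left(29349 + v{\left(9 \right)}\right) + w = \left(29349 + 1\right) + 4761 = 29350 + 4761 = 34111$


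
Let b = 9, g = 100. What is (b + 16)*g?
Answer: 2500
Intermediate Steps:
(b + 16)*g = (9 + 16)*100 = 25*100 = 2500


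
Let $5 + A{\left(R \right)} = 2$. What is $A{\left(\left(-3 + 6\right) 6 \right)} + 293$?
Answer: $290$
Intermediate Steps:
$A{\left(R \right)} = -3$ ($A{\left(R \right)} = -5 + 2 = -3$)
$A{\left(\left(-3 + 6\right) 6 \right)} + 293 = -3 + 293 = 290$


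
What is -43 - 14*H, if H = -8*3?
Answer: 293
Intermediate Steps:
H = -24
-43 - 14*H = -43 - 14*(-24) = -43 + 336 = 293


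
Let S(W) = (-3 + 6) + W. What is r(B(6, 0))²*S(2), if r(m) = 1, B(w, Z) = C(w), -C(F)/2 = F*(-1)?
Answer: 5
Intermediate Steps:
C(F) = 2*F (C(F) = -2*F*(-1) = -(-2)*F = 2*F)
B(w, Z) = 2*w
S(W) = 3 + W
r(B(6, 0))²*S(2) = 1²*(3 + 2) = 1*5 = 5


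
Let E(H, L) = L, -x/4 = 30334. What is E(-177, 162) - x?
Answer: 121498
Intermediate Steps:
x = -121336 (x = -4*30334 = -121336)
E(-177, 162) - x = 162 - 1*(-121336) = 162 + 121336 = 121498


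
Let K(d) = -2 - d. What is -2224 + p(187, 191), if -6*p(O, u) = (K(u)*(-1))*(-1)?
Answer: -13151/6 ≈ -2191.8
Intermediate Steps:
p(O, u) = 1/3 + u/6 (p(O, u) = -(-2 - u)*(-1)*(-1)/6 = -(2 + u)*(-1)/6 = -(-2 - u)/6 = 1/3 + u/6)
-2224 + p(187, 191) = -2224 + (1/3 + (1/6)*191) = -2224 + (1/3 + 191/6) = -2224 + 193/6 = -13151/6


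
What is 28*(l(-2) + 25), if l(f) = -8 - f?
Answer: 532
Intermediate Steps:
28*(l(-2) + 25) = 28*((-8 - 1*(-2)) + 25) = 28*((-8 + 2) + 25) = 28*(-6 + 25) = 28*19 = 532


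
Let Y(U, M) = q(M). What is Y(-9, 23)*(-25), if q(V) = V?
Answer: -575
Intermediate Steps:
Y(U, M) = M
Y(-9, 23)*(-25) = 23*(-25) = -575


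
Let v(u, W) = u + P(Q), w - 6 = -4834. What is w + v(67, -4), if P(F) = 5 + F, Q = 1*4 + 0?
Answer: -4752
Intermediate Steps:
Q = 4 (Q = 4 + 0 = 4)
w = -4828 (w = 6 - 4834 = -4828)
v(u, W) = 9 + u (v(u, W) = u + (5 + 4) = u + 9 = 9 + u)
w + v(67, -4) = -4828 + (9 + 67) = -4828 + 76 = -4752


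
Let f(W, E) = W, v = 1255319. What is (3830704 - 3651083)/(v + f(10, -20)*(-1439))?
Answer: 179621/1240929 ≈ 0.14475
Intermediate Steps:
(3830704 - 3651083)/(v + f(10, -20)*(-1439)) = (3830704 - 3651083)/(1255319 + 10*(-1439)) = 179621/(1255319 - 14390) = 179621/1240929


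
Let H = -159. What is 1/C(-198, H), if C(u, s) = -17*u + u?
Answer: 1/3168 ≈ 0.00031566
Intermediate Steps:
C(u, s) = -16*u
1/C(-198, H) = 1/(-16*(-198)) = 1/3168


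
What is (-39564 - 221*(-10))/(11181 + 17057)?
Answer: -18677/14119 ≈ -1.3228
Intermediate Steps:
(-39564 - 221*(-10))/(11181 + 17057) = (-39564 + 2210)/28238 = -37354*1/28238 = -18677/14119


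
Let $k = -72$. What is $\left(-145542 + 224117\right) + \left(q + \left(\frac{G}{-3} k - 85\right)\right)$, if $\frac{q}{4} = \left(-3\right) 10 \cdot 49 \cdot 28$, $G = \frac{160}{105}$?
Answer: $- \frac{602794}{7} \approx -86113.0$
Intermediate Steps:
$G = \frac{32}{21}$ ($G = 160 \cdot \frac{1}{105} = \frac{32}{21} \approx 1.5238$)
$q = -164640$ ($q = 4 \left(-3\right) 10 \cdot 49 \cdot 28 = 4 \left(-30\right) 49 \cdot 28 = 4 \left(\left(-1470\right) 28\right) = 4 \left(-41160\right) = -164640$)
$\left(-145542 + 224117\right) + \left(q + \left(\frac{G}{-3} k - 85\right)\right) = \left(-145542 + 224117\right) - \left(164725 - \frac{32}{21 \left(-3\right)} \left(-72\right)\right) = 78575 - \left(164725 - \frac{32}{21} \left(- \frac{1}{3}\right) \left(-72\right)\right) = 78575 - \frac{1152819}{7} = - \frac{602794}{7}$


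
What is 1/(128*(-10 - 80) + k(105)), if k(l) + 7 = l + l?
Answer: -1/11317 ≈ -8.8363e-5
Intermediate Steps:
k(l) = -7 + 2*l (k(l) = -7 + (l + l) = -7 + 2*l)
1/(128*(-10 - 80) + k(105)) = 1/(128*(-10 - 80) + (-7 + 2*105)) = 1/(128*(-90) + (-7 + 210)) = 1/(-11520 + 203) = 1/(-11317) = -1/11317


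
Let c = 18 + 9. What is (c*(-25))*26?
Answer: -17550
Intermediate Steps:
c = 27
(c*(-25))*26 = (27*(-25))*26 = -675*26 = -17550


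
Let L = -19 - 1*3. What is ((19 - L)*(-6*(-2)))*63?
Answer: 30996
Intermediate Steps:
L = -22 (L = -19 - 3 = -22)
((19 - L)*(-6*(-2)))*63 = ((19 - 1*(-22))*(-6*(-2)))*63 = ((19 + 22)*12)*63 = (41*12)*63 = 492*63 = 30996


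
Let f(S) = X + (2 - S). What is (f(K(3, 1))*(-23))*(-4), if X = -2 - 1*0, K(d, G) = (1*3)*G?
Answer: -276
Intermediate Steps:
K(d, G) = 3*G
X = -2 (X = -2 + 0 = -2)
f(S) = -S (f(S) = -2 + (2 - S) = -S)
(f(K(3, 1))*(-23))*(-4) = (-3*(-23))*(-4) = (-1*3*(-23))*(-4) = -3*(-23)*(-4) = 69*(-4) = -276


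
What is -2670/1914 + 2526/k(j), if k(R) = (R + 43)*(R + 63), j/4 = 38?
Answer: -5950277/4458025 ≈ -1.3347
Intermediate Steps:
j = 152 (j = 4*38 = 152)
k(R) = (43 + R)*(63 + R)
-2670/1914 + 2526/k(j) = -2670/1914 + 2526/(2709 + 152**2 + 106*152) = -2670*1/1914 + 2526/(2709 + 23104 + 16112) = -445/319 + 2526/41925 = -445/319 + 2526*(1/41925) = -445/319 + 842/13975 = -5950277/4458025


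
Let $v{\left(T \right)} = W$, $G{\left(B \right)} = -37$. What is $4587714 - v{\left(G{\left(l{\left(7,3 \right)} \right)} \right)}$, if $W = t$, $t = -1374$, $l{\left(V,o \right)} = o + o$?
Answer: $4589088$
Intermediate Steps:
$l{\left(V,o \right)} = 2 o$
$W = -1374$
$v{\left(T \right)} = -1374$
$4587714 - v{\left(G{\left(l{\left(7,3 \right)} \right)} \right)} = 4587714 - -1374 = 4587714 + 1374 = 4589088$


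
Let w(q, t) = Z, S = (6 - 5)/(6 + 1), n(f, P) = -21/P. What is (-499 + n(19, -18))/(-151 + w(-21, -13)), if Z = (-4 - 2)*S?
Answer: 20909/6378 ≈ 3.2783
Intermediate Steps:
S = ⅐ (S = 1/7 = 1*(⅐) = ⅐ ≈ 0.14286)
Z = -6/7 (Z = (-4 - 2)*(⅐) = -6*⅐ = -6/7 ≈ -0.85714)
w(q, t) = -6/7
(-499 + n(19, -18))/(-151 + w(-21, -13)) = (-499 - 21/(-18))/(-151 - 6/7) = (-499 - 21*(-1/18))/(-1063/7) = (-499 + 7/6)*(-7/1063) = -2987/6*(-7/1063) = 20909/6378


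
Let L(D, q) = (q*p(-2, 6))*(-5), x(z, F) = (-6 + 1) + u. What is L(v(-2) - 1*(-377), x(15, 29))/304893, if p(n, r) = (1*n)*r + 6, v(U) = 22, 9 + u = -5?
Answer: -10/5349 ≈ -0.0018695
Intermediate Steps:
u = -14 (u = -9 - 5 = -14)
p(n, r) = 6 + n*r (p(n, r) = n*r + 6 = 6 + n*r)
x(z, F) = -19 (x(z, F) = (-6 + 1) - 14 = -5 - 14 = -19)
L(D, q) = 30*q (L(D, q) = (q*(6 - 2*6))*(-5) = (q*(6 - 12))*(-5) = (q*(-6))*(-5) = -6*q*(-5) = 30*q)
L(v(-2) - 1*(-377), x(15, 29))/304893 = (30*(-19))/304893 = -570*1/304893 = -10/5349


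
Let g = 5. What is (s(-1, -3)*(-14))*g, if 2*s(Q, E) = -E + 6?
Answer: -315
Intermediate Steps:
s(Q, E) = 3 - E/2 (s(Q, E) = (-E + 6)/2 = (6 - E)/2 = 3 - E/2)
(s(-1, -3)*(-14))*g = ((3 - ½*(-3))*(-14))*5 = ((3 + 3/2)*(-14))*5 = ((9/2)*(-14))*5 = -63*5 = -315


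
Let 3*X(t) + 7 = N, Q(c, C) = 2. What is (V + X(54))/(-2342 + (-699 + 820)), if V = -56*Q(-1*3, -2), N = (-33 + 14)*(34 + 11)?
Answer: 1198/6663 ≈ 0.17980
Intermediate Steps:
N = -855 (N = -19*45 = -855)
X(t) = -862/3 (X(t) = -7/3 + (⅓)*(-855) = -7/3 - 285 = -862/3)
V = -112 (V = -56*2 = -112)
(V + X(54))/(-2342 + (-699 + 820)) = (-112 - 862/3)/(-2342 + (-699 + 820)) = -1198/(3*(-2342 + 121)) = -1198/3/(-2221) = -1198/3*(-1/2221) = 1198/6663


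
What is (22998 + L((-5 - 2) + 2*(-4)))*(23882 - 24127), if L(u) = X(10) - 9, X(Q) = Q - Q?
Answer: -5632305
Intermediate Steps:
X(Q) = 0
L(u) = -9 (L(u) = 0 - 9 = -9)
(22998 + L((-5 - 2) + 2*(-4)))*(23882 - 24127) = (22998 - 9)*(23882 - 24127) = 22989*(-245) = -5632305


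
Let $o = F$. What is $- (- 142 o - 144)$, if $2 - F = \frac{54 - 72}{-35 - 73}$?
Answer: $\frac{1213}{3} \approx 404.33$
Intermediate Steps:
$F = \frac{11}{6}$ ($F = 2 - \frac{54 - 72}{-35 - 73} = 2 - - \frac{18}{-108} = 2 - \left(-18\right) \left(- \frac{1}{108}\right) = 2 - \frac{1}{6} = \frac{11}{6} \approx 1.8333$)
$o = \frac{11}{6} \approx 1.8333$
$- (- 142 o - 144) = - (\left(-142\right) \frac{11}{6} - 144) = - (- \frac{781}{3} - 144) = \left(-1\right) \left(- \frac{1213}{3}\right) = \frac{1213}{3}$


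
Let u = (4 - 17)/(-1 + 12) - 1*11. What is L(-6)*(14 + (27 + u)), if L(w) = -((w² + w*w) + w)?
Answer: -1902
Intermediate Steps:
u = -134/11 (u = -13/11 - 11 = -134/11 ≈ -12.182)
L(w) = -w - 2*w² (L(w) = -((w² + w²) + w) = -(2*w² + w) = -(w + 2*w²) = -w - 2*w²)
L(-6)*(14 + (27 + u)) = (-1*(-6)*(1 + 2*(-6)))*(14 + (27 - 134/11)) = (-1*(-6)*(1 - 12))*(14 + 163/11) = -1*(-6)*(-11)*(317/11) = -66*317/11 = -1902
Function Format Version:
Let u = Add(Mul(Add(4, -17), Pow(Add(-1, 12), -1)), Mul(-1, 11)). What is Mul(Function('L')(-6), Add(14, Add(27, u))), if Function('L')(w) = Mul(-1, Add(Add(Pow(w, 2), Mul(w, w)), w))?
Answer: -1902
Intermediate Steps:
u = Rational(-134, 11) (u = Add(Mul(-13, Pow(11, -1)), -11) = Add(Mul(-13, Rational(1, 11)), -11) = Add(Rational(-13, 11), -11) = Rational(-134, 11) ≈ -12.182)
Function('L')(w) = Add(Mul(-1, w), Mul(-2, Pow(w, 2))) (Function('L')(w) = Mul(-1, Add(Add(Pow(w, 2), Pow(w, 2)), w)) = Mul(-1, Add(Mul(2, Pow(w, 2)), w)) = Mul(-1, Add(w, Mul(2, Pow(w, 2)))) = Add(Mul(-1, w), Mul(-2, Pow(w, 2))))
Mul(Function('L')(-6), Add(14, Add(27, u))) = Mul(Mul(-1, -6, Add(1, Mul(2, -6))), Add(14, Add(27, Rational(-134, 11)))) = Mul(Mul(-1, -6, Add(1, -12)), Add(14, Rational(163, 11))) = Mul(Mul(-1, -6, -11), Rational(317, 11)) = Mul(-66, Rational(317, 11)) = -1902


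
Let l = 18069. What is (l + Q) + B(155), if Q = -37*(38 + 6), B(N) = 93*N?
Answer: 30856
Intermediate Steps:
Q = -1628 (Q = -37*44 = -1628)
(l + Q) + B(155) = (18069 - 1628) + 93*155 = 16441 + 14415 = 30856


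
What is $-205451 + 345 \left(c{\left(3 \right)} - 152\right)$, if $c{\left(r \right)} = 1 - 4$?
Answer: $-258926$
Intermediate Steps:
$c{\left(r \right)} = -3$ ($c{\left(r \right)} = 1 - 4 = -3$)
$-205451 + 345 \left(c{\left(3 \right)} - 152\right) = -205451 + 345 \left(-3 - 152\right) = -205451 + 345 \left(-155\right) = -205451 - 53475 = -258926$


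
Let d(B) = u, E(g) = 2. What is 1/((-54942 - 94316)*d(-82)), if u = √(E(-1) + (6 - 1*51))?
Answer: I*√43/6418094 ≈ 1.0217e-6*I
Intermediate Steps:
u = I*√43 (u = √(2 + (6 - 1*51)) = √(2 + (6 - 51)) = √(2 - 45) = √(-43) = I*√43 ≈ 6.5574*I)
d(B) = I*√43
1/((-54942 - 94316)*d(-82)) = 1/((-54942 - 94316)*((I*√43))) = (-I*√43/43)/(-149258) = -(-1)*I*√43/6418094 = I*√43/6418094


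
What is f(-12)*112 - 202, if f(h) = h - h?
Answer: -202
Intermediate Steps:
f(h) = 0
f(-12)*112 - 202 = 0*112 - 202 = 0 - 202 = -202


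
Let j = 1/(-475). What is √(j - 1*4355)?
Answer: I*√39303894/95 ≈ 65.992*I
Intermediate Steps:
j = -1/475 ≈ -0.0021053
√(j - 1*4355) = √(-1/475 - 1*4355) = √(-1/475 - 4355) = √(-2068626/475) = I*√39303894/95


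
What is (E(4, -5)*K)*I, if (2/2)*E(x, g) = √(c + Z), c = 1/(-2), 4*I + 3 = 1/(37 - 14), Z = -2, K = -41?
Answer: 697*I*√10/46 ≈ 47.915*I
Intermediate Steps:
I = -17/23 (I = -¾ + 1/(4*(37 - 14)) = -¾ + (¼)/23 = -¾ + (¼)*(1/23) = -¾ + 1/92 = -17/23 ≈ -0.73913)
c = -½ (c = 1*(-½) = -½ ≈ -0.50000)
E(x, g) = I*√10/2 (E(x, g) = √(-½ - 2) = √(-5/2) = I*√10/2)
(E(4, -5)*K)*I = ((I*√10/2)*(-41))*(-17/23) = -41*I*√10/2*(-17/23) = 697*I*√10/46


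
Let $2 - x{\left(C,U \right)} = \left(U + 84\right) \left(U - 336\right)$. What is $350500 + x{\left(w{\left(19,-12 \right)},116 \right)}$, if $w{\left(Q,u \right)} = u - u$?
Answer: $394502$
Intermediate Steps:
$w{\left(Q,u \right)} = 0$
$x{\left(C,U \right)} = 2 - \left(-336 + U\right) \left(84 + U\right)$ ($x{\left(C,U \right)} = 2 - \left(U + 84\right) \left(U - 336\right) = 2 - \left(84 + U\right) \left(-336 + U\right) = 2 - \left(-336 + U\right) \left(84 + U\right)$)
$350500 + x{\left(w{\left(19,-12 \right)},116 \right)} = 350500 + \left(28226 - 116^{2} + 252 \cdot 116\right) = 350500 + \left(28226 - 13456 + 29232\right) = 350500 + 44002 = 394502$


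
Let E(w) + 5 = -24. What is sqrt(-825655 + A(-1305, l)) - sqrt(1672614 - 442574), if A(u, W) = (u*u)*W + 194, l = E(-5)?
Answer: -2*sqrt(307510) + I*sqrt(50213186) ≈ -1109.1 + 7086.1*I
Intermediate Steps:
E(w) = -29 (E(w) = -5 - 24 = -29)
l = -29
A(u, W) = 194 + W*u**2 (A(u, W) = u**2*W + 194 = W*u**2 + 194 = 194 + W*u**2)
sqrt(-825655 + A(-1305, l)) - sqrt(1672614 - 442574) = sqrt(-825655 + (194 - 29*(-1305)**2)) - sqrt(1672614 - 442574) = sqrt(-825655 + (194 - 29*1703025)) - sqrt(1230040) = sqrt(-825655 + (194 - 49387725)) - 2*sqrt(307510) = sqrt(-825655 - 49387531) - 2*sqrt(307510) = sqrt(-50213186) - 2*sqrt(307510) = I*sqrt(50213186) - 2*sqrt(307510) = -2*sqrt(307510) + I*sqrt(50213186)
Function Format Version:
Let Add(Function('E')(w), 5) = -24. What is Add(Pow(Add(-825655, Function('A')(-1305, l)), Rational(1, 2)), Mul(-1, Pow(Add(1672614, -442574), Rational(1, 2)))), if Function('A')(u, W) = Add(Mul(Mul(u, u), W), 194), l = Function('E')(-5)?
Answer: Add(Mul(-2, Pow(307510, Rational(1, 2))), Mul(I, Pow(50213186, Rational(1, 2)))) ≈ Add(-1109.1, Mul(7086.1, I))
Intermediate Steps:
Function('E')(w) = -29 (Function('E')(w) = Add(-5, -24) = -29)
l = -29
Function('A')(u, W) = Add(194, Mul(W, Pow(u, 2))) (Function('A')(u, W) = Add(Mul(Pow(u, 2), W), 194) = Add(Mul(W, Pow(u, 2)), 194) = Add(194, Mul(W, Pow(u, 2))))
Add(Pow(Add(-825655, Function('A')(-1305, l)), Rational(1, 2)), Mul(-1, Pow(Add(1672614, -442574), Rational(1, 2)))) = Add(Pow(Add(-825655, Add(194, Mul(-29, Pow(-1305, 2)))), Rational(1, 2)), Mul(-1, Pow(Add(1672614, -442574), Rational(1, 2)))) = Add(Pow(Add(-825655, Add(194, Mul(-29, 1703025))), Rational(1, 2)), Mul(-1, Pow(1230040, Rational(1, 2)))) = Add(Pow(Add(-825655, Add(194, -49387725)), Rational(1, 2)), Mul(-1, Mul(2, Pow(307510, Rational(1, 2))))) = Add(Pow(Add(-825655, -49387531), Rational(1, 2)), Mul(-2, Pow(307510, Rational(1, 2)))) = Add(Pow(-50213186, Rational(1, 2)), Mul(-2, Pow(307510, Rational(1, 2)))) = Add(Mul(I, Pow(50213186, Rational(1, 2))), Mul(-2, Pow(307510, Rational(1, 2)))) = Add(Mul(-2, Pow(307510, Rational(1, 2))), Mul(I, Pow(50213186, Rational(1, 2))))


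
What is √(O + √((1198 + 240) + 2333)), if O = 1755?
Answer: √(1755 + 3*√419) ≈ 42.619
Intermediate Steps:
√(O + √((1198 + 240) + 2333)) = √(1755 + √((1198 + 240) + 2333)) = √(1755 + √(1438 + 2333)) = √(1755 + √3771) = √(1755 + 3*√419)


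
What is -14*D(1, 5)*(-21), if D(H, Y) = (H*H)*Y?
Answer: 1470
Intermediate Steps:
D(H, Y) = Y*H**2 (D(H, Y) = H**2*Y = Y*H**2)
-14*D(1, 5)*(-21) = -70*1**2*(-21) = -70*(-21) = 1470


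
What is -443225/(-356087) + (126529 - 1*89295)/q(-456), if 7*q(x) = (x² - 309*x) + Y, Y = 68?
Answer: 17675325129/8874400214 ≈ 1.9917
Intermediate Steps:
q(x) = 68/7 - 309*x/7 + x²/7 (q(x) = ((x² - 309*x) + 68)/7 = (68 + x² - 309*x)/7 = 68/7 - 309*x/7 + x²/7)
-443225/(-356087) + (126529 - 1*89295)/q(-456) = -443225/(-356087) + (126529 - 1*89295)/(68/7 - 309/7*(-456) + (⅐)*(-456)²) = -443225*(-1/356087) + (126529 - 89295)/(68/7 + 140904/7 + (⅐)*207936) = 443225/356087 + 37234/(68/7 + 140904/7 + 207936/7) = 443225/356087 + 37234/49844 = 443225/356087 + 37234*(1/49844) = 443225/356087 + 18617/24922 = 17675325129/8874400214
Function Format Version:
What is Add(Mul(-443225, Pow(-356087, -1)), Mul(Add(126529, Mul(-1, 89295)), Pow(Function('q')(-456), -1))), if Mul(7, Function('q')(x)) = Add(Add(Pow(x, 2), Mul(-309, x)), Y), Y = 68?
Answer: Rational(17675325129, 8874400214) ≈ 1.9917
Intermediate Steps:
Function('q')(x) = Add(Rational(68, 7), Mul(Rational(-309, 7), x), Mul(Rational(1, 7), Pow(x, 2))) (Function('q')(x) = Mul(Rational(1, 7), Add(Add(Pow(x, 2), Mul(-309, x)), 68)) = Mul(Rational(1, 7), Add(68, Pow(x, 2), Mul(-309, x))) = Add(Rational(68, 7), Mul(Rational(-309, 7), x), Mul(Rational(1, 7), Pow(x, 2))))
Add(Mul(-443225, Pow(-356087, -1)), Mul(Add(126529, Mul(-1, 89295)), Pow(Function('q')(-456), -1))) = Add(Mul(-443225, Pow(-356087, -1)), Mul(Add(126529, Mul(-1, 89295)), Pow(Add(Rational(68, 7), Mul(Rational(-309, 7), -456), Mul(Rational(1, 7), Pow(-456, 2))), -1))) = Add(Mul(-443225, Rational(-1, 356087)), Mul(Add(126529, -89295), Pow(Add(Rational(68, 7), Rational(140904, 7), Mul(Rational(1, 7), 207936)), -1))) = Add(Rational(443225, 356087), Mul(37234, Pow(Add(Rational(68, 7), Rational(140904, 7), Rational(207936, 7)), -1))) = Add(Rational(443225, 356087), Mul(37234, Pow(49844, -1))) = Add(Rational(443225, 356087), Mul(37234, Rational(1, 49844))) = Add(Rational(443225, 356087), Rational(18617, 24922)) = Rational(17675325129, 8874400214)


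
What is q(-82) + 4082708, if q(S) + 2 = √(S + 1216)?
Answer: 4082706 + 9*√14 ≈ 4.0827e+6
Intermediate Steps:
q(S) = -2 + √(1216 + S) (q(S) = -2 + √(S + 1216) = -2 + √(1216 + S))
q(-82) + 4082708 = (-2 + √(1216 - 82)) + 4082708 = (-2 + √1134) + 4082708 = (-2 + 9*√14) + 4082708 = 4082706 + 9*√14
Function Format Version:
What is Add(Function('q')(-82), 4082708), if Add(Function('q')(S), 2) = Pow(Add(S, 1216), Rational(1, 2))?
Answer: Add(4082706, Mul(9, Pow(14, Rational(1, 2)))) ≈ 4.0827e+6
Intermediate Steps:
Function('q')(S) = Add(-2, Pow(Add(1216, S), Rational(1, 2))) (Function('q')(S) = Add(-2, Pow(Add(S, 1216), Rational(1, 2))) = Add(-2, Pow(Add(1216, S), Rational(1, 2))))
Add(Function('q')(-82), 4082708) = Add(Add(-2, Pow(Add(1216, -82), Rational(1, 2))), 4082708) = Add(Add(-2, Pow(1134, Rational(1, 2))), 4082708) = Add(Add(-2, Mul(9, Pow(14, Rational(1, 2)))), 4082708) = Add(4082706, Mul(9, Pow(14, Rational(1, 2))))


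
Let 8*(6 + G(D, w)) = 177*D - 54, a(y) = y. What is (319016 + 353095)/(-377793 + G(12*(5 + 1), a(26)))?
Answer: -896148/501617 ≈ -1.7865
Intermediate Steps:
G(D, w) = -51/4 + 177*D/8 (G(D, w) = -6 + (177*D - 54)/8 = -6 + (-54 + 177*D)/8 = -6 + (-27/4 + 177*D/8) = -51/4 + 177*D/8)
(319016 + 353095)/(-377793 + G(12*(5 + 1), a(26))) = (319016 + 353095)/(-377793 + (-51/4 + 177*(12*(5 + 1))/8)) = 672111/(-377793 + (-51/4 + 177*(12*6)/8)) = 672111/(-377793 + (-51/4 + (177/8)*72)) = 672111/(-377793 + (-51/4 + 1593)) = 672111/(-377793 + 6321/4) = 672111/(-1504851/4) = 672111*(-4/1504851) = -896148/501617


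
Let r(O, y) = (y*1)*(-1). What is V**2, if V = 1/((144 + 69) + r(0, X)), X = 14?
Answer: 1/39601 ≈ 2.5252e-5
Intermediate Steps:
r(O, y) = -y (r(O, y) = y*(-1) = -y)
V = 1/199 (V = 1/((144 + 69) - 1*14) = 1/(213 - 14) = 1/199 ≈ 0.0050251)
V**2 = (1/199)**2 = 1/39601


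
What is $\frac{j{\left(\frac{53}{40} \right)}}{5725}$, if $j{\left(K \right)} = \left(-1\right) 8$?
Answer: $- \frac{8}{5725} \approx -0.0013974$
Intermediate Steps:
$j{\left(K \right)} = -8$
$\frac{j{\left(\frac{53}{40} \right)}}{5725} = - \frac{8}{5725}$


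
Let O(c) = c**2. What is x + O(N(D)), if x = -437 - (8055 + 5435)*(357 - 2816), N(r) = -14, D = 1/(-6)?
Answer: 33171669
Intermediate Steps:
D = -1/6 ≈ -0.16667
x = 33171473 (x = -437 - 13490*(-2459) = -437 - 1*(-33171910) = -437 + 33171910 = 33171473)
x + O(N(D)) = 33171473 + (-14)**2 = 33171473 + 196 = 33171669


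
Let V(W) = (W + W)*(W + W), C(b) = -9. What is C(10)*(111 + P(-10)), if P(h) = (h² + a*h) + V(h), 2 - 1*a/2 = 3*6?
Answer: -8379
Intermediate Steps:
V(W) = 4*W² (V(W) = (2*W)*(2*W) = 4*W²)
a = -32 (a = 4 - 6*6 = 4 - 2*18 = 4 - 36 = -32)
P(h) = -32*h + 5*h² (P(h) = (h² - 32*h) + 4*h² = -32*h + 5*h²)
C(10)*(111 + P(-10)) = -9*(111 - 10*(-32 + 5*(-10))) = -9*(111 - 10*(-32 - 50)) = -9*(111 - 10*(-82)) = -9*(111 + 820) = -9*931 = -8379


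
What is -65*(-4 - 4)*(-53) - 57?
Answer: -27617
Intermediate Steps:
-65*(-4 - 4)*(-53) - 57 = -(-520)*(-53) - 57 = -65*424 - 57 = -27560 - 57 = -27617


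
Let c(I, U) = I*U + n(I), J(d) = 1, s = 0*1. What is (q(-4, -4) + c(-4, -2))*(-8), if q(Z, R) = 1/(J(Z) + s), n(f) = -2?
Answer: -56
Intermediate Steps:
s = 0
c(I, U) = -2 + I*U (c(I, U) = I*U - 2 = -2 + I*U)
q(Z, R) = 1 (q(Z, R) = 1/(1 + 0) = 1/1 = 1)
(q(-4, -4) + c(-4, -2))*(-8) = (1 + (-2 - 4*(-2)))*(-8) = (1 + (-2 + 8))*(-8) = (1 + 6)*(-8) = 7*(-8) = -56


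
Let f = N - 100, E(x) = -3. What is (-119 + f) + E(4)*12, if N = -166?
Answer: -421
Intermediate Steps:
f = -266 (f = -166 - 100 = -266)
(-119 + f) + E(4)*12 = (-119 - 266) - 3*12 = -385 - 36 = -421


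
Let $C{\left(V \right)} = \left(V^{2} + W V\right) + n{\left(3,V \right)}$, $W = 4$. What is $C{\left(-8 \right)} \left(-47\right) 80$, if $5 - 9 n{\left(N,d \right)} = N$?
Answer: $- \frac{1090400}{9} \approx -1.2116 \cdot 10^{5}$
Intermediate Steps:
$n{\left(N,d \right)} = \frac{5}{9} - \frac{N}{9}$
$C{\left(V \right)} = \frac{2}{9} + V^{2} + 4 V$ ($C{\left(V \right)} = \left(V^{2} + 4 V\right) + \left(\frac{5}{9} - \frac{1}{3}\right) = \left(V^{2} + 4 V\right) + \frac{2}{9} = \frac{2}{9} + V^{2} + 4 V$)
$C{\left(-8 \right)} \left(-47\right) 80 = \left(\frac{2}{9} + \left(-8\right)^{2} + 4 \left(-8\right)\right) \left(-47\right) 80 = \left(\frac{2}{9} + 64 - 32\right) \left(-47\right) 80 = \frac{290}{9} \left(-47\right) 80 = \left(- \frac{13630}{9}\right) 80 = - \frac{1090400}{9}$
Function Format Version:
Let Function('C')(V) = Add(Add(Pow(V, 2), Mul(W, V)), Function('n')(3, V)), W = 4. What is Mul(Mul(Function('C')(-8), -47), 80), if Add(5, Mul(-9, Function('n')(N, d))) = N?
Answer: Rational(-1090400, 9) ≈ -1.2116e+5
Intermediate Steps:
Function('n')(N, d) = Add(Rational(5, 9), Mul(Rational(-1, 9), N))
Function('C')(V) = Add(Rational(2, 9), Pow(V, 2), Mul(4, V)) (Function('C')(V) = Add(Add(Pow(V, 2), Mul(4, V)), Add(Rational(5, 9), Mul(Rational(-1, 9), 3))) = Add(Add(Pow(V, 2), Mul(4, V)), Add(Rational(5, 9), Rational(-1, 3))) = Add(Add(Pow(V, 2), Mul(4, V)), Rational(2, 9)) = Add(Rational(2, 9), Pow(V, 2), Mul(4, V)))
Mul(Mul(Function('C')(-8), -47), 80) = Mul(Mul(Add(Rational(2, 9), Pow(-8, 2), Mul(4, -8)), -47), 80) = Mul(Mul(Add(Rational(2, 9), 64, -32), -47), 80) = Mul(Mul(Rational(290, 9), -47), 80) = Mul(Rational(-13630, 9), 80) = Rational(-1090400, 9)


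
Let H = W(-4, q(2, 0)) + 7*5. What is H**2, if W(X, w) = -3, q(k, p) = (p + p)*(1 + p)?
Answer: 1024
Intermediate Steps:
q(k, p) = 2*p*(1 + p) (q(k, p) = (2*p)*(1 + p) = 2*p*(1 + p))
H = 32 (H = -3 + 7*5 = -3 + 35 = 32)
H**2 = 32**2 = 1024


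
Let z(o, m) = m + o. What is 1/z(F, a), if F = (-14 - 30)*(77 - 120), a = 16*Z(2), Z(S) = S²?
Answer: 1/1956 ≈ 0.00051125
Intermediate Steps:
a = 64 (a = 16*2² = 16*4 = 64)
F = 1892 (F = -44*(-43) = 1892)
1/z(F, a) = 1/(64 + 1892) = 1/1956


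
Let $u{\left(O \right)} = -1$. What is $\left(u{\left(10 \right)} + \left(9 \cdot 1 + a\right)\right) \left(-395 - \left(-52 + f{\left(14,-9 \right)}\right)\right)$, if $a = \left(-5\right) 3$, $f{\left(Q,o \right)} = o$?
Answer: $2338$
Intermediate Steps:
$a = -15$
$\left(u{\left(10 \right)} + \left(9 \cdot 1 + a\right)\right) \left(-395 - \left(-52 + f{\left(14,-9 \right)}\right)\right) = \left(-1 + \left(9 \cdot 1 - 15\right)\right) \left(-395 + \left(52 - -9\right)\right) = \left(-1 + \left(9 - 15\right)\right) \left(-395 + \left(52 + 9\right)\right) = \left(-1 - 6\right) \left(-395 + 61\right) = \left(-7\right) \left(-334\right) = 2338$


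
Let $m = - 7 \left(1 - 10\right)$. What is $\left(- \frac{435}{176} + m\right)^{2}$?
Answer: $\frac{113486409}{30976} \approx 3663.7$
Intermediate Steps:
$m = 63$ ($m = \left(-7\right) \left(-9\right) = 63$)
$\left(- \frac{435}{176} + m\right)^{2} = \left(- \frac{435}{176} + 63\right)^{2} = \left(\frac{10653}{176}\right)^{2} = \frac{113486409}{30976}$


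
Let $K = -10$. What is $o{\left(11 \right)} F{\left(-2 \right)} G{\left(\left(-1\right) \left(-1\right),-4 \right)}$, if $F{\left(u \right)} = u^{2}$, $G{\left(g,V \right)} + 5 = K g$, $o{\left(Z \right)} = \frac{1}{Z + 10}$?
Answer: $- \frac{20}{7} \approx -2.8571$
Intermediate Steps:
$o{\left(Z \right)} = \frac{1}{10 + Z}$
$G{\left(g,V \right)} = -5 - 10 g$
$o{\left(11 \right)} F{\left(-2 \right)} G{\left(\left(-1\right) \left(-1\right),-4 \right)} = \frac{\left(-2\right)^{2}}{10 + 11} \left(-5 - 10 \left(\left(-1\right) \left(-1\right)\right)\right) = \frac{1}{21} \cdot 4 \left(-5 - 10\right) = \frac{4}{21} \left(-15\right) = - \frac{20}{7}$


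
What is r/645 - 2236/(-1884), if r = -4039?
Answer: -513938/101265 ≈ -5.0752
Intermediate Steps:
r/645 - 2236/(-1884) = -4039/645 - 2236/(-1884) = -4039*1/645 - 2236*(-1/1884) = -4039/645 + 559/471 = -513938/101265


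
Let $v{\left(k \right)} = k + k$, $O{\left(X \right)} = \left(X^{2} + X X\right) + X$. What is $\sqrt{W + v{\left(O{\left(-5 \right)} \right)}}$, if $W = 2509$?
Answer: $\sqrt{2599} \approx 50.98$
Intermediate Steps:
$O{\left(X \right)} = X + 2 X^{2}$ ($O{\left(X \right)} = \left(X^{2} + X^{2}\right) + X = 2 X^{2} + X = X + 2 X^{2}$)
$v{\left(k \right)} = 2 k$
$\sqrt{W + v{\left(O{\left(-5 \right)} \right)}} = \sqrt{2509 + 2 \left(- 5 \left(1 + 2 \left(-5\right)\right)\right)} = \sqrt{2509 + 2 \left(- 5 \left(1 - 10\right)\right)} = \sqrt{2509 + 2 \left(\left(-5\right) \left(-9\right)\right)} = \sqrt{2509 + 2 \cdot 45} = \sqrt{2509 + 90} = \sqrt{2599}$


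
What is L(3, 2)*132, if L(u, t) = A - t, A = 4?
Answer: 264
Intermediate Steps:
L(u, t) = 4 - t
L(3, 2)*132 = (4 - 1*2)*132 = (4 - 2)*132 = 2*132 = 264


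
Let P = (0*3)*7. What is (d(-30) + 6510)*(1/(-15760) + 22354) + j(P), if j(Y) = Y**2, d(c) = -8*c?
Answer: 237801851325/1576 ≈ 1.5089e+8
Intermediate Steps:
P = 0 (P = 0*7 = 0)
(d(-30) + 6510)*(1/(-15760) + 22354) + j(P) = (-8*(-30) + 6510)*(1/(-15760) + 22354) + 0**2 = (240 + 6510)*(-1/15760 + 22354) + 0 = 6750*(352299039/15760) + 0 = 237801851325/1576 + 0 = 237801851325/1576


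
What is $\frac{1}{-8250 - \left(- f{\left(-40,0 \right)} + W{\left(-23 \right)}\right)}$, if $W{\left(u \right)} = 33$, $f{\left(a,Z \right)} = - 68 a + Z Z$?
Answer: $- \frac{1}{5563} \approx -0.00017976$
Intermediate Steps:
$f{\left(a,Z \right)} = Z^{2} - 68 a$ ($f{\left(a,Z \right)} = - 68 a + Z^{2} = Z^{2} - 68 a$)
$\frac{1}{-8250 - \left(- f{\left(-40,0 \right)} + W{\left(-23 \right)}\right)} = \frac{1}{-8250 + \left(\left(0^{2} - -2720\right) - 33\right)} = \frac{1}{-8250 + \left(\left(0 + 2720\right) - 33\right)} = \frac{1}{-8250 + \left(2720 - 33\right)} = \frac{1}{-8250 + 2687} = \frac{1}{-5563} = - \frac{1}{5563}$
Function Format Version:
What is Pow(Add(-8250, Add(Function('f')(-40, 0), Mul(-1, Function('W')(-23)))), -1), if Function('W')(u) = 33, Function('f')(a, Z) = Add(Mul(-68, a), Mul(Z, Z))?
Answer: Rational(-1, 5563) ≈ -0.00017976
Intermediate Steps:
Function('f')(a, Z) = Add(Pow(Z, 2), Mul(-68, a)) (Function('f')(a, Z) = Add(Mul(-68, a), Pow(Z, 2)) = Add(Pow(Z, 2), Mul(-68, a)))
Pow(Add(-8250, Add(Function('f')(-40, 0), Mul(-1, Function('W')(-23)))), -1) = Pow(Add(-8250, Add(Add(Pow(0, 2), Mul(-68, -40)), Mul(-1, 33))), -1) = Pow(Add(-8250, Add(Add(0, 2720), -33)), -1) = Pow(Add(-8250, Add(2720, -33)), -1) = Pow(Add(-8250, 2687), -1) = Pow(-5563, -1) = Rational(-1, 5563)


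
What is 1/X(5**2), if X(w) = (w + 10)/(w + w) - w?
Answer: -10/243 ≈ -0.041152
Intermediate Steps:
X(w) = -w + (10 + w)/(2*w) (X(w) = (10 + w)/((2*w)) - w = (10 + w)*(1/(2*w)) - w = (10 + w)/(2*w) - w = -w + (10 + w)/(2*w))
1/X(5**2) = 1/(1/2 - 1*5**2 + 5/(5**2)) = 1/(1/2 - 1*25 + 5/25) = 1/(1/2 - 25 + 5*(1/25)) = 1/(1/2 - 25 + 1/5) = 1/(-243/10) = -10/243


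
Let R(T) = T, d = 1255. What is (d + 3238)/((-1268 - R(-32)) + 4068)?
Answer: 4493/2832 ≈ 1.5865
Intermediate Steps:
(d + 3238)/((-1268 - R(-32)) + 4068) = (1255 + 3238)/((-1268 - 1*(-32)) + 4068) = 4493/((-1268 + 32) + 4068) = 4493/(-1236 + 4068) = 4493/2832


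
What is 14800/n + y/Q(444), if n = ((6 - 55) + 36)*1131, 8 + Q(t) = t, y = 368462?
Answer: 2705521993/3205254 ≈ 844.09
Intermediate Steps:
Q(t) = -8 + t
n = -14703 (n = (-49 + 36)*1131 = -13*1131 = -14703)
14800/n + y/Q(444) = 14800/(-14703) + 368462/(-8 + 444) = 14800*(-1/14703) + 368462/436 = -14800/14703 + 368462*(1/436) = -14800/14703 + 184231/218 = 2705521993/3205254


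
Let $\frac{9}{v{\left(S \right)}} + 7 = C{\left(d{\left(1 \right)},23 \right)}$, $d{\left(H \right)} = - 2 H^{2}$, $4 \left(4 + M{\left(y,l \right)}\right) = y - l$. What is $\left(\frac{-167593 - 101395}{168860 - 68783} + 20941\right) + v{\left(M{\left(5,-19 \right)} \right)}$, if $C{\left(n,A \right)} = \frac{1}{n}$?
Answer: $\frac{10476616883}{500385} \approx 20937.0$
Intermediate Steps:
$M{\left(y,l \right)} = -4 - \frac{l}{4} + \frac{y}{4}$ ($M{\left(y,l \right)} = -4 + \frac{y - l}{4} = -4 - \left(- \frac{y}{4} + \frac{l}{4}\right) = -4 - \frac{l}{4} + \frac{y}{4}$)
$v{\left(S \right)} = - \frac{6}{5}$ ($v{\left(S \right)} = \frac{9}{-7 + \frac{1}{\left(-2\right) 1^{2}}} = \frac{9}{-7 + \frac{1}{\left(-2\right) 1}} = \frac{9}{-7 + \frac{1}{-2}} = \frac{9}{-7 - \frac{1}{2}} = \frac{9}{- \frac{15}{2}} = 9 \left(- \frac{2}{15}\right) = - \frac{6}{5}$)
$\left(\frac{-167593 - 101395}{168860 - 68783} + 20941\right) + v{\left(M{\left(5,-19 \right)} \right)} = \left(\frac{-167593 - 101395}{168860 - 68783} + 20941\right) - \frac{6}{5} = \left(- \frac{268988}{100077} + 20941\right) - \frac{6}{5} = \frac{2095443469}{100077} - \frac{6}{5} = \frac{10476616883}{500385}$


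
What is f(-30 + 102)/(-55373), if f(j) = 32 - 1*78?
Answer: 46/55373 ≈ 0.00083073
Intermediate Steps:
f(j) = -46 (f(j) = 32 - 78 = -46)
f(-30 + 102)/(-55373) = -46/(-55373) = -46*(-1/55373) = 46/55373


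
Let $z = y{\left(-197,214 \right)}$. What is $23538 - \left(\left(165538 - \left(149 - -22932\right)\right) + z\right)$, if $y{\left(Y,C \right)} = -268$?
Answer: $-118651$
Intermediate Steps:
$z = -268$
$23538 - \left(\left(165538 - \left(149 - -22932\right)\right) + z\right) = 23538 - \left(\left(165538 - \left(149 - -22932\right)\right) - 268\right) = 23538 - \left(\left(165538 - \left(149 + 22932\right)\right) - 268\right) = 23538 - \left(\left(165538 - 23081\right) - 268\right) = 23538 - \left(142457 - 268\right) = 23538 - 142189 = -118651$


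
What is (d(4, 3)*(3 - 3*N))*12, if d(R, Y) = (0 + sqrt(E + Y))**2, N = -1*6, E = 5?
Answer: 2016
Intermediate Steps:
N = -6
d(R, Y) = 5 + Y (d(R, Y) = (0 + sqrt(5 + Y))**2 = (sqrt(5 + Y))**2 = 5 + Y)
(d(4, 3)*(3 - 3*N))*12 = ((5 + 3)*(3 - 3*(-6)))*12 = (8*(3 + 18))*12 = (8*21)*12 = 168*12 = 2016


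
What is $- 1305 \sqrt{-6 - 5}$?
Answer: $- 1305 i \sqrt{11} \approx - 4328.2 i$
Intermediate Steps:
$- 1305 \sqrt{-6 - 5} = - 1305 \sqrt{-11} = - 1305 i \sqrt{11}$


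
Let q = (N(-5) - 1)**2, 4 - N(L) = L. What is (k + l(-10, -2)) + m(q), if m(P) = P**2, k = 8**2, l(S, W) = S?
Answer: 4150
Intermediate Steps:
k = 64
N(L) = 4 - L
q = 64 (q = ((4 - 1*(-5)) - 1)**2 = ((4 + 5) - 1)**2 = (9 - 1)**2 = 8**2 = 64)
(k + l(-10, -2)) + m(q) = (64 - 10) + 64**2 = 54 + 4096 = 4150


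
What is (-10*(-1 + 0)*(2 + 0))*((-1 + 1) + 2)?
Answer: 40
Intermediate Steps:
(-10*(-1 + 0)*(2 + 0))*((-1 + 1) + 2) = (-(-10)*2)*(0 + 2) = -10*(-2)*2 = 20*2 = 40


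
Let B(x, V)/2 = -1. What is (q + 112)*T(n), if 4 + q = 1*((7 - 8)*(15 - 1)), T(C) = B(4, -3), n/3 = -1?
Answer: -188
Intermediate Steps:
n = -3 (n = 3*(-1) = -3)
B(x, V) = -2 (B(x, V) = 2*(-1) = -2)
T(C) = -2
q = -18 (q = -4 + 1*((7 - 8)*(15 - 1)) = -4 + 1*(-1*14) = -4 + 1*(-14) = -4 - 14 = -18)
(q + 112)*T(n) = (-18 + 112)*(-2) = 94*(-2) = -188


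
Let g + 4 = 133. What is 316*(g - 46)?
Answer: 26228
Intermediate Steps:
g = 129 (g = -4 + 133 = 129)
316*(g - 46) = 316*(129 - 46) = 316*83 = 26228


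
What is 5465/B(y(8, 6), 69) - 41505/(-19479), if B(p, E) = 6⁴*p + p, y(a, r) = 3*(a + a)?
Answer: 896796005/404228208 ≈ 2.2185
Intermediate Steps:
y(a, r) = 6*a (y(a, r) = 3*(2*a) = 6*a)
B(p, E) = 1297*p (B(p, E) = 1296*p + p = 1297*p)
5465/B(y(8, 6), 69) - 41505/(-19479) = 5465/((1297*(6*8))) - 41505/(-19479) = 5465/((1297*48)) - 41505*(-1/19479) = 5465/62256 + 13835/6493 = 896796005/404228208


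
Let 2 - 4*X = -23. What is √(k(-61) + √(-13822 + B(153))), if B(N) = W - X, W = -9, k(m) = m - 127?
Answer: √(-752 + 2*I*√55349)/2 ≈ 4.109 + 14.314*I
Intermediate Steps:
k(m) = -127 + m
X = 25/4 (X = ½ - ¼*(-23) = ½ + 23/4 = 25/4 ≈ 6.2500)
B(N) = -61/4 (B(N) = -9 - 1*25/4 = -9 - 25/4 = -61/4)
√(k(-61) + √(-13822 + B(153))) = √((-127 - 61) + √(-13822 - 61/4)) = √(-188 + √(-55349/4)) = √(-188 + I*√55349/2)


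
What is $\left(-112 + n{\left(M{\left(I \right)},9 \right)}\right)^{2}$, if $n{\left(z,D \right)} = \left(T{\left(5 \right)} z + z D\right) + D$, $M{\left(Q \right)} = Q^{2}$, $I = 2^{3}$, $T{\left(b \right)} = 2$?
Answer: $361201$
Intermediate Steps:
$I = 8$
$n{\left(z,D \right)} = D + 2 z + D z$ ($n{\left(z,D \right)} = \left(2 z + z D\right) + D = \left(2 z + D z\right) + D = D + 2 z + D z$)
$\left(-112 + n{\left(M{\left(I \right)},9 \right)}\right)^{2} = \left(-112 + \left(9 + 2 \cdot 8^{2} + 9 \cdot 8^{2}\right)\right)^{2} = \left(-112 + \left(9 + 2 \cdot 64 + 9 \cdot 64\right)\right)^{2} = \left(-112 + \left(9 + 128 + 576\right)\right)^{2} = \left(-112 + 713\right)^{2} = 601^{2} = 361201$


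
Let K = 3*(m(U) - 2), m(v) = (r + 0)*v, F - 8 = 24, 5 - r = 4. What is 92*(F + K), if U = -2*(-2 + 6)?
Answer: 184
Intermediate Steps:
r = 1 (r = 5 - 1*4 = 5 - 4 = 1)
F = 32 (F = 8 + 24 = 32)
U = -8 (U = -2*4 = -8)
m(v) = v (m(v) = (1 + 0)*v = 1*v = v)
K = -30 (K = 3*(-8 - 2) = 3*(-10) = -30)
92*(F + K) = 92*(32 - 30) = 92*2 = 184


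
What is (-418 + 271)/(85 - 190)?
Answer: 7/5 ≈ 1.4000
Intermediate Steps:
(-418 + 271)/(85 - 190) = -147/(-105) = -147*(-1/105) = 7/5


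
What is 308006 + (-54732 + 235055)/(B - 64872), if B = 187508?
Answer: 37772804139/122636 ≈ 3.0801e+5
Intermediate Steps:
308006 + (-54732 + 235055)/(B - 64872) = 308006 + (-54732 + 235055)/(187508 - 64872) = 308006 + 180323/122636 = 37772804139/122636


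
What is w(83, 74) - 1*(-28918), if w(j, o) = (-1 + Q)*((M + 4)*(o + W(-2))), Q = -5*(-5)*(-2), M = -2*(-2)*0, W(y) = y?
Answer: 14230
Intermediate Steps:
M = 0 (M = 4*0 = 0)
Q = -50 (Q = 25*(-2) = -50)
w(j, o) = 408 - 204*o (w(j, o) = (-1 - 50)*((0 + 4)*(o - 2)) = -204*(-2 + o) = -51*(-8 + 4*o) = 408 - 204*o)
w(83, 74) - 1*(-28918) = (408 - 204*74) - 1*(-28918) = (408 - 15096) + 28918 = -14688 + 28918 = 14230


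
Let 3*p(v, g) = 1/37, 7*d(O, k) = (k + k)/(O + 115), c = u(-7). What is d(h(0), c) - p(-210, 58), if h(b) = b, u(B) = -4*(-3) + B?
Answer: 61/17871 ≈ 0.0034133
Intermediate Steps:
u(B) = 12 + B
c = 5 (c = 12 - 7 = 5)
d(O, k) = 2*k/(7*(115 + O)) (d(O, k) = ((k + k)/(O + 115))/7 = ((2*k)/(115 + O))/7 = (2*k/(115 + O))/7 = 2*k/(7*(115 + O)))
p(v, g) = 1/111 (p(v, g) = (⅓)/37 = (⅓)*(1/37) = 1/111)
d(h(0), c) - p(-210, 58) = (2/7)*5/(115 + 0) - 1*1/111 = (2/7)*5/115 - 1/111 = (2/7)*5*(1/115) - 1/111 = 2/161 - 1/111 = 61/17871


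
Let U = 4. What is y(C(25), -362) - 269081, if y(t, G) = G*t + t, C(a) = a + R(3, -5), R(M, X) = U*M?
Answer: -282438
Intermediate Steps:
R(M, X) = 4*M
C(a) = 12 + a (C(a) = a + 4*3 = a + 12 = 12 + a)
y(t, G) = t + G*t
y(C(25), -362) - 269081 = (12 + 25)*(1 - 362) - 269081 = 37*(-361) - 269081 = -13357 - 269081 = -282438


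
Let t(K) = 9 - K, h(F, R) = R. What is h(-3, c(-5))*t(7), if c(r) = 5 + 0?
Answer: 10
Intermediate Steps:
c(r) = 5
h(-3, c(-5))*t(7) = 5*(9 - 1*7) = 5*(9 - 7) = 5*2 = 10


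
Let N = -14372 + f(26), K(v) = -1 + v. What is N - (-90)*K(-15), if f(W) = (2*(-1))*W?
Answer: -15864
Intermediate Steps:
f(W) = -2*W
N = -14424 (N = -14372 - 2*26 = -14372 - 52 = -14424)
N - (-90)*K(-15) = -14424 - (-90)*(-1 - 15) = -14424 - (-90)*(-16) = -14424 - 1*1440 = -14424 - 1440 = -15864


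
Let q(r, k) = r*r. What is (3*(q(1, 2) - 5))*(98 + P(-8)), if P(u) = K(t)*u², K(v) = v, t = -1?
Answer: -408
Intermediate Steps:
q(r, k) = r²
P(u) = -u²
(3*(q(1, 2) - 5))*(98 + P(-8)) = (3*(1² - 5))*(98 - 1*(-8)²) = (3*(1 - 5))*(98 - 1*64) = (3*(-4))*(98 - 64) = -12*34 = -408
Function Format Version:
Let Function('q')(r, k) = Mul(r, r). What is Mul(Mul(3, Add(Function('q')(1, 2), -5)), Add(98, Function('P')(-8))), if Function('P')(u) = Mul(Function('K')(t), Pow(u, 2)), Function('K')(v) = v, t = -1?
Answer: -408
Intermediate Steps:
Function('q')(r, k) = Pow(r, 2)
Function('P')(u) = Mul(-1, Pow(u, 2))
Mul(Mul(3, Add(Function('q')(1, 2), -5)), Add(98, Function('P')(-8))) = Mul(Mul(3, Add(Pow(1, 2), -5)), Add(98, Mul(-1, Pow(-8, 2)))) = Mul(Mul(3, Add(1, -5)), Add(98, Mul(-1, 64))) = Mul(Mul(3, -4), Add(98, -64)) = Mul(-12, 34) = -408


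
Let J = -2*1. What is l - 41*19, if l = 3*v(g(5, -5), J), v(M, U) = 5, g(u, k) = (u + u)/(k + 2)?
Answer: -764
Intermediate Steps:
J = -2
g(u, k) = 2*u/(2 + k) (g(u, k) = (2*u)/(2 + k) = 2*u/(2 + k))
l = 15 (l = 3*5 = 15)
l - 41*19 = 15 - 41*19 = 15 - 779 = -764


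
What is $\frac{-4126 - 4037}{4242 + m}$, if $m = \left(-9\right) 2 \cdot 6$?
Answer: $- \frac{2721}{1378} \approx -1.9746$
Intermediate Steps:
$m = -108$ ($m = \left(-18\right) 6 = -108$)
$\frac{-4126 - 4037}{4242 + m} = \frac{-4126 - 4037}{4242 - 108} = - \frac{8163}{4134} = \left(-8163\right) \frac{1}{4134} = - \frac{2721}{1378}$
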